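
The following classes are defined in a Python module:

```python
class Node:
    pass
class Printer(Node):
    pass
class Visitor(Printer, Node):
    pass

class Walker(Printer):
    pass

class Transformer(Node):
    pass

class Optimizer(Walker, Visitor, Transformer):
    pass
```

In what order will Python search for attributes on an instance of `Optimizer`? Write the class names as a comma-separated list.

Optimizer, Walker, Visitor, Printer, Transformer, Node, object

L[Optimizer] = Optimizer + merge(L[Walker], L[Visitor], L[Transformer], [Walker Visitor Transformer])
  take Walker:  [Walker Printer Node object] + [Visitor Printer Node object] + [Transformer Node object] + [Walker Visitor Transformer]
  take Visitor:  [Printer Node object] + [Visitor Printer Node object] + [Transformer Node object] + [Visitor Transformer]
  take Printer:  [Printer Node object] + [Printer Node object] + [Transformer Node object] + [Transformer]
  take Transformer:  [Node object] + [Node object] + [Transformer Node object] + [Transformer]
  take Node:  [Node object] + [Node object] + [Node object]
  take object:  [object] + [object] + [object]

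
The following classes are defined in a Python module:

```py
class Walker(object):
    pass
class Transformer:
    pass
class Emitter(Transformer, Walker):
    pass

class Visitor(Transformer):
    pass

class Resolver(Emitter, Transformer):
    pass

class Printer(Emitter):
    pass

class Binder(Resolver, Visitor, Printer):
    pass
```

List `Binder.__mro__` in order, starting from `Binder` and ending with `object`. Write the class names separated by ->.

Binder -> Resolver -> Visitor -> Printer -> Emitter -> Transformer -> Walker -> object

L[Binder] = Binder + merge(L[Resolver], L[Visitor], L[Printer], [Resolver Visitor Printer])
  take Resolver:  [Resolver Emitter Transformer Walker object] + [Visitor Transformer object] + [Printer Emitter Transformer Walker object] + [Resolver Visitor Printer]
  take Visitor:  [Emitter Transformer Walker object] + [Visitor Transformer object] + [Printer Emitter Transformer Walker object] + [Visitor Printer]
  take Printer:  [Emitter Transformer Walker object] + [Transformer object] + [Printer Emitter Transformer Walker object] + [Printer]
  take Emitter:  [Emitter Transformer Walker object] + [Transformer object] + [Emitter Transformer Walker object]
  take Transformer:  [Transformer Walker object] + [Transformer object] + [Transformer Walker object]
  take Walker:  [Walker object] + [object] + [Walker object]
  take object:  [object] + [object] + [object]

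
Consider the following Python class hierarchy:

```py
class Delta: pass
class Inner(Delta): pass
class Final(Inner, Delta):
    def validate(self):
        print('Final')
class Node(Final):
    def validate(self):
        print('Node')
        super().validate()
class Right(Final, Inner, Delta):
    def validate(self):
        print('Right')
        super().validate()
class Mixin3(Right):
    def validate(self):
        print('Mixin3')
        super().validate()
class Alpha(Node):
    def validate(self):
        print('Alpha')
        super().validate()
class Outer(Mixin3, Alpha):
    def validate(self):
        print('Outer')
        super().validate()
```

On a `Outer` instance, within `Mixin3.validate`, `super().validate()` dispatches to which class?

Right

L[Outer] = Outer + merge(L[Mixin3], L[Alpha], [Mixin3 Alpha])
  take Mixin3:  [Mixin3 Right Final Inner Delta object] + [Alpha Node Final Inner Delta object] + [Mixin3 Alpha]
  take Right:  [Right Final Inner Delta object] + [Alpha Node Final Inner Delta object] + [Alpha]
  take Alpha:  [Final Inner Delta object] + [Alpha Node Final Inner Delta object] + [Alpha]
  take Node:  [Final Inner Delta object] + [Node Final Inner Delta object]
  take Final:  [Final Inner Delta object] + [Final Inner Delta object]
  take Inner:  [Inner Delta object] + [Inner Delta object]
  take Delta:  [Delta object] + [Delta object]
  take object:  [object] + [object]
MRO: Outer Mixin3 Right Alpha Node Final Inner Delta object
super() in Mixin3.validate on a Outer instance goes to the class after Mixin3 in Outer's MRO: Right.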